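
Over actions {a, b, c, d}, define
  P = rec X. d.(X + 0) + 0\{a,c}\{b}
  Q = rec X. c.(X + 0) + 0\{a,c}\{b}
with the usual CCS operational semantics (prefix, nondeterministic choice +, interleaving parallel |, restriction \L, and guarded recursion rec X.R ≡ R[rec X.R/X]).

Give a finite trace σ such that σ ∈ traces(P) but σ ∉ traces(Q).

d

LTS(P): 2 reachable states
  p0 = rec X. d.(X + 0) + 0\{a,c}\{b} ⊢ —d→ p1
  p1 = (rec X. d.(X + 0) + 0\{a,c}\{b}) + 0 ⊢ —d→ p1
LTS(Q): 2 reachable states
  q0 = rec X. c.(X + 0) + 0\{a,c}\{b} ⊢ —c→ q1
  q1 = (rec X. c.(X + 0) + 0\{a,c}\{b}) + 0 ⊢ —c→ q1
Run σ = ⟨d⟩ on P: start {p0}
  [1] d ⇒ {p1}
  — P admits the full trace.
Run σ = ⟨d⟩ on Q: start {q0}
  [1] d ⇒ ∅ (Q stuck)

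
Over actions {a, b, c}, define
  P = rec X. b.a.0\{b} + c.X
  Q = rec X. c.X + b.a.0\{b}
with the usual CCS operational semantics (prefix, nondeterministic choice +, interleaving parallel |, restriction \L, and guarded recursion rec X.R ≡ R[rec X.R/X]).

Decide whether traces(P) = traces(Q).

traces(P) = traces(Q)

P's transition system — 3 states:
  m0 = rec X. b.a.0\{b} + c.X → --b--▸ m1, --c--▸ m0
  m1 = a.0\{b} → --a--▸ m2
  m2 = 0\{b} → ·
Q's transition system — 3 states:
  n0 = rec X. c.X + b.a.0\{b} → --b--▸ n1, --c--▸ n0
  n1 = a.0\{b} → --a--▸ n2
  n2 = 0\{b} → ·
Coarsest stable partition (strong bisimilarity classes):
  B0 = {m0, n0}
  B1 = {m1, n1}
  B2 = {m2, n2}
m0 ∈ B0, n0 ∈ B0 → same block
Bisimilar ⇒ trace-equivalent.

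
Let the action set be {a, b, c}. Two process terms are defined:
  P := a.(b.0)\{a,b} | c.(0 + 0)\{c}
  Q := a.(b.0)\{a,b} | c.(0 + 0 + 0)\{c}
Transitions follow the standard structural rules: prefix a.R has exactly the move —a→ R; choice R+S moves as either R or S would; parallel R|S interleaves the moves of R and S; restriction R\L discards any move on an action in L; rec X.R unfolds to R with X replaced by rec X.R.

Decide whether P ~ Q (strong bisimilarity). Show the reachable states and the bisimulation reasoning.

P's transition system — 4 states:
  u0 = a.(b.0)\{a,b} | c.(0 + 0)\{c} ⊢ --a--▸ u1, --c--▸ u2
  u1 = (b.0)\{a,b} | c.(0 + 0)\{c} ⊢ --c--▸ u3
  u2 = a.(b.0)\{a,b} | (0 + 0)\{c} ⊢ --a--▸ u3
  u3 = (b.0)\{a,b} | (0 + 0)\{c} ⊢ (no moves)
Q's transition system — 4 states:
  v0 = a.(b.0)\{a,b} | c.(0 + 0 + 0)\{c} ⊢ --a--▸ v1, --c--▸ v2
  v1 = (b.0)\{a,b} | c.(0 + 0 + 0)\{c} ⊢ --c--▸ v3
  v2 = a.(b.0)\{a,b} | (0 + 0 + 0)\{c} ⊢ --a--▸ v3
  v3 = (b.0)\{a,b} | (0 + 0 + 0)\{c} ⊢ (no moves)
Coarsest stable partition (strong bisimilarity classes):
  B0 = {u0, v0}
  B1 = {u1, v1}
  B2 = {u3, v3}
  B3 = {u2, v2}
u0 ∈ B0, v0 ∈ B0 → same block

YES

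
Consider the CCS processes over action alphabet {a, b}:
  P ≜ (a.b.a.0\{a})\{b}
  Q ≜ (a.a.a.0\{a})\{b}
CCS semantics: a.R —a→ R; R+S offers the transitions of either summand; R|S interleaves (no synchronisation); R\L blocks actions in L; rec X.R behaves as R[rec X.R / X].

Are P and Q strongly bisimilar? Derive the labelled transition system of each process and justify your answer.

NO

Reachable graph of P (2 states):
  s0 = (a.b.a.0\{a})\{b} has moves ··a··> s1
  s1 = (b.a.0\{a})\{b} has moves (no moves)
Reachable graph of Q (4 states):
  t0 = (a.a.a.0\{a})\{b} has moves ··a··> t1
  t1 = (a.a.0\{a})\{b} has moves ··a··> t2
  t2 = (a.0\{a})\{b} has moves ··a··> t3
  t3 = 0\{a}\{b} has moves (no moves)
Coarsest stable partition (strong bisimilarity classes):
  B0 = {s0, t2}
  B1 = {s1, t3}
  B2 = {t0}
  B3 = {t1}
s0 ∈ B0, t0 ∈ B2 → different blocks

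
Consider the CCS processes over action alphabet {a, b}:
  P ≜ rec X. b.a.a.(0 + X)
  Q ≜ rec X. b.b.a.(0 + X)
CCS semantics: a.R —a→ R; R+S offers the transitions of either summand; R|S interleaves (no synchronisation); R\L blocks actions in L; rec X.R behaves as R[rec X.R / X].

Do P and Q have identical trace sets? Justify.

traces(P) ≠ traces(Q) — witness ⟨ba⟩

P's transition system — 4 states:
  p0 = rec X. b.a.a.(0 + X) has moves ··b··> p1
  p1 = a.a.(0 + (rec X. b.a.a.(0 + X))) has moves ··a··> p2
  p2 = a.(0 + (rec X. b.a.a.(0 + X))) has moves ··a··> p3
  p3 = 0 + (rec X. b.a.a.(0 + X)) has moves ··b··> p1
Q's transition system — 4 states:
  q0 = rec X. b.b.a.(0 + X) has moves ··b··> q1
  q1 = b.a.(0 + (rec X. b.b.a.(0 + X))) has moves ··b··> q2
  q2 = a.(0 + (rec X. b.b.a.(0 + X))) has moves ··a··> q3
  q3 = 0 + (rec X. b.b.a.(0 + X)) has moves ··b··> q1
Run σ = ⟨ba⟩ on P: start {p0}
  step 1 (b): {p1}
  step 2 (a): {p2}
  — P admits the full trace.
Run σ = ⟨ba⟩ on Q: start {q0}
  step 1 (b): {q1}
  step 2 (a): ∅  — Q cannot continue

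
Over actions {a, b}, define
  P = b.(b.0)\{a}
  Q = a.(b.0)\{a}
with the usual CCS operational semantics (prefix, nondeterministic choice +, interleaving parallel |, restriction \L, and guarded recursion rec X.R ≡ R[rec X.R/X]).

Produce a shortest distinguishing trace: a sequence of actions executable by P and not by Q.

b

P's transition system — 3 states:
  s0 = b.(b.0)\{a} → -b-> s1
  s1 = (b.0)\{a} → -b-> s2
  s2 = 0\{a} → deadlocked
Q's transition system — 3 states:
  t0 = a.(b.0)\{a} → -a-> t1
  t1 = (b.0)\{a} → -b-> t2
  t2 = 0\{a} → deadlocked
Trace ⟨b⟩ through P, begin at {s0}:
  after b @ step 1: {s1}
  P completes σ.
Trace ⟨b⟩ through Q, begin at {t0}:
  after b @ step 1: no successor for Q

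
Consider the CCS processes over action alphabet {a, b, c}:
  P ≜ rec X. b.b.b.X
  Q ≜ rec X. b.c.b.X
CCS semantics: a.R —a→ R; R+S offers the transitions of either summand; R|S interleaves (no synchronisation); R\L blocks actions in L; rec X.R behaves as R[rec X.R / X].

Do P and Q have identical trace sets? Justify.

trace-distinct — witness ⟨bb⟩

LTS(P): 3 reachable states
  p0 = rec X. b.b.b.X ⊢ ··b··> p1
  p1 = b.b.(rec X. b.b.b.X) ⊢ ··b··> p2
  p2 = b.(rec X. b.b.b.X) ⊢ ··b··> p0
LTS(Q): 3 reachable states
  q0 = rec X. b.c.b.X ⊢ ··b··> q1
  q1 = c.b.(rec X. b.c.b.X) ⊢ ··c··> q2
  q2 = b.(rec X. b.c.b.X) ⊢ ··b··> q0
Trace ⟨bb⟩ through P, begin at {p0}:
  [1] b ⇒ {p1}
  [2] b ⇒ {p2}
  ✓ P
Trace ⟨bb⟩ through Q, begin at {q0}:
  [1] b ⇒ {q1}
  [2] b ⇒ ∅ (Q stuck)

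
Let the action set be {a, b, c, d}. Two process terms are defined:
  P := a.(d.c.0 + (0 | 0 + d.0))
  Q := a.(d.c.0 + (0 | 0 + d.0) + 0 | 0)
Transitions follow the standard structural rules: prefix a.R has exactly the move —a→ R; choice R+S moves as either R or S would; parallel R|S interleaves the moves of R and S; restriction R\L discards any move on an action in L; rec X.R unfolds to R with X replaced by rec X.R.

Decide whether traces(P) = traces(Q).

trace-equivalent

Reachable graph of P (4 states):
  p0 = a.(d.c.0 + (0 | 0 + d.0)) | =a=> p1
  p1 = d.c.0 + (0 | 0 + d.0) | =d=> p2, =d=> p3
  p2 = 0 | ·
  p3 = c.0 | =c=> p2
Reachable graph of Q (4 states):
  q0 = a.(d.c.0 + (0 | 0 + d.0) + 0 | 0) | =a=> q1
  q1 = d.c.0 + (0 | 0 + d.0) + 0 | 0 | =d=> q2, =d=> q3
  q2 = 0 | ·
  q3 = c.0 | =c=> q2
Coarsest stable partition (strong bisimilarity classes):
  B0 = {p0, q0}
  B1 = {p1, q1}
  B2 = {p3, q3}
  B3 = {p2, q2}
p0 ∈ B0, q0 ∈ B0 → same block
Bisimilar ⇒ trace-equivalent.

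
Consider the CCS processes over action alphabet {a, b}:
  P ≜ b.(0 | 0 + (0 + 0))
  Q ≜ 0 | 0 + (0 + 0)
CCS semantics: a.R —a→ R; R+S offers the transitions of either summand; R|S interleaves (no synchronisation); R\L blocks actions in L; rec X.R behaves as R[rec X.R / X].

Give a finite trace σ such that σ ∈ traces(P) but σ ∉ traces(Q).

P's transition system — 2 states:
  m0 = b.(0 | 0 + (0 + 0)) | =b=> m1
  m1 = 0 | 0 + (0 + 0) | stopped
Q's transition system — 1 states:
  n0 = 0 | 0 + (0 + 0) | stopped
Executing b from P (initial set {m0}):
  [1] b ⇒ {m1}
  ✓ P
Executing b from Q (initial set {n0}):
  [1] b ⇒ no successor for Q

b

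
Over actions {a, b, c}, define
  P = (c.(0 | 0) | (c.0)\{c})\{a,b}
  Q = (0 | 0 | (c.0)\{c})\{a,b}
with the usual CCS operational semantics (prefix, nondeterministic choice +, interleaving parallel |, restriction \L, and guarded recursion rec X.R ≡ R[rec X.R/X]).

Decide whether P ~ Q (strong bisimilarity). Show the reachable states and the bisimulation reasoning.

Reachable graph of P (2 states):
  u0 = (c.(0 | 0) | (c.0)\{c})\{a,b} has moves —c→ u1
  u1 = (0 | 0 | (c.0)\{c})\{a,b} has moves ∅
Reachable graph of Q (1 states):
  v0 = (0 | 0 | (c.0)\{c})\{a,b} has moves ∅
Bisimilarity quotient blocks:
  B0 = {u0}
  B1 = {u1, v0}
u0 ∈ B0, v0 ∈ B1 → different blocks

P ≁ Q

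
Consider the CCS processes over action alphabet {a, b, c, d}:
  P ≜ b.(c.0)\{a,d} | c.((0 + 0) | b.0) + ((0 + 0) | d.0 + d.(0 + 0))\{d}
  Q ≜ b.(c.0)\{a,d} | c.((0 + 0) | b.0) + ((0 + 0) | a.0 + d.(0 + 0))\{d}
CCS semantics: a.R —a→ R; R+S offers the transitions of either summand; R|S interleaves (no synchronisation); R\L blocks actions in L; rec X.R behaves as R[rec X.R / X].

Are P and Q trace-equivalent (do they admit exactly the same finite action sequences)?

LTS(P): 9 reachable states
  u0 = b.(c.0)\{a,d} | c.((0 + 0) | b.0) + ((0 + 0) | d.0 + d.(0 + 0))\{d} ⊢ —b→ u1, —c→ u2
  u1 = (c.0)\{a,d} | c.((0 + 0) | b.0) ⊢ —c→ u3, —c→ u4
  u2 = b.(c.0)\{a,d} | ((0 + 0) | b.0) ⊢ —b→ u3, —b→ u5
  u3 = (c.0)\{a,d} | ((0 + 0) | b.0) ⊢ —b→ u6, —c→ u7
  u4 = 0\{a,d} | c.((0 + 0) | b.0) ⊢ —c→ u7
  u5 = b.(c.0)\{a,d} | ((0 + 0) | 0) ⊢ —b→ u6
  u6 = (c.0)\{a,d} | ((0 + 0) | 0) ⊢ —c→ u8
  u7 = 0\{a,d} | ((0 + 0) | b.0) ⊢ —b→ u8
  u8 = 0\{a,d} | ((0 + 0) | 0) ⊢ (no moves)
LTS(Q): 10 reachable states
  v0 = b.(c.0)\{a,d} | c.((0 + 0) | b.0) + ((0 + 0) | a.0 + d.(0 + 0))\{d} ⊢ —a→ v1, —b→ v2, —c→ v3
  v1 = ((0 + 0) | 0)\{d} ⊢ (no moves)
  v2 = (c.0)\{a,d} | c.((0 + 0) | b.0) ⊢ —c→ v4, —c→ v5
  v3 = b.(c.0)\{a,d} | ((0 + 0) | b.0) ⊢ —b→ v4, —b→ v6
  v4 = (c.0)\{a,d} | ((0 + 0) | b.0) ⊢ —b→ v7, —c→ v8
  v5 = 0\{a,d} | c.((0 + 0) | b.0) ⊢ —c→ v8
  v6 = b.(c.0)\{a,d} | ((0 + 0) | 0) ⊢ —b→ v7
  v7 = (c.0)\{a,d} | ((0 + 0) | 0) ⊢ —c→ v9
  v8 = 0\{a,d} | ((0 + 0) | b.0) ⊢ —b→ v9
  v9 = 0\{a,d} | ((0 + 0) | 0) ⊢ (no moves)
Run σ = ⟨a⟩ on Q: start {v0}
  after a @ step 1: {v1}
  Q completes σ.
Run σ = ⟨a⟩ on P: start {u0}
  after a @ step 1: ∅ (P stuck)

traces(P) ≠ traces(Q) — witness ⟨a⟩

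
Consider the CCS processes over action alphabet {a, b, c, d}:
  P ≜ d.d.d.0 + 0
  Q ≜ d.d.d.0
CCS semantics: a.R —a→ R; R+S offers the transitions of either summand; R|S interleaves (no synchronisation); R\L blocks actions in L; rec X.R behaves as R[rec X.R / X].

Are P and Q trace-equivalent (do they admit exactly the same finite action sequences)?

YES

LTS(P): 4 reachable states
  p0 = d.d.d.0 + 0 | —d→ p1
  p1 = d.d.0 | —d→ p2
  p2 = d.0 | —d→ p3
  p3 = 0 | ·
LTS(Q): 4 reachable states
  q0 = d.d.d.0 | —d→ q1
  q1 = d.d.0 | —d→ q2
  q2 = d.0 | —d→ q3
  q3 = 0 | ·
Coarsest stable partition (strong bisimilarity classes):
  B0 = {p0, q0}
  B1 = {p1, q1}
  B2 = {p2, q2}
  B3 = {p3, q3}
p0 ∈ B0, q0 ∈ B0 → same block
Bisimilar ⇒ trace-equivalent.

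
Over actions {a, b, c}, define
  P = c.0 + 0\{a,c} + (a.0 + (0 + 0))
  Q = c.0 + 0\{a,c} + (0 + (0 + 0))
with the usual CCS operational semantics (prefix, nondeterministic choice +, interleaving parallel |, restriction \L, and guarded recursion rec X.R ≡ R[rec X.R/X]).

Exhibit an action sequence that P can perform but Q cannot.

Reachable graph of P (2 states):
  m0 = c.0 + 0\{a,c} + (a.0 + (0 + 0)) has moves —a→ m1, —c→ m1
  m1 = 0 has moves deadlocked
Reachable graph of Q (2 states):
  n0 = c.0 + 0\{a,c} + (0 + (0 + 0)) has moves —c→ n1
  n1 = 0 has moves deadlocked
Run σ = ⟨a⟩ on P: start {m0}
  after a @ step 1: {m1}
  ✓ P
Run σ = ⟨a⟩ on Q: start {n0}
  after a @ step 1: ∅ (Q stuck)

a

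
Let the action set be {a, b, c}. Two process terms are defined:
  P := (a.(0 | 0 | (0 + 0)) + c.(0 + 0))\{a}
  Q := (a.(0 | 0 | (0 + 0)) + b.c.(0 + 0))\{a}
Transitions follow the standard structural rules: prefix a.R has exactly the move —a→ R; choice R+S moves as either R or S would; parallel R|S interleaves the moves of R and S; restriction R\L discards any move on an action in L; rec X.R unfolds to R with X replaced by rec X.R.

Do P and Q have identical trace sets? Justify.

trace-distinct — witness ⟨c⟩

LTS(P): 2 reachable states
  u0 = (a.(0 | 0 | (0 + 0)) + c.(0 + 0))\{a} | —c→ u1
  u1 = (0 + 0)\{a} | (no moves)
LTS(Q): 3 reachable states
  v0 = (a.(0 | 0 | (0 + 0)) + b.c.(0 + 0))\{a} | —b→ v1
  v1 = (c.(0 + 0))\{a} | —c→ v2
  v2 = (0 + 0)\{a} | (no moves)
Trace ⟨c⟩ through P, begin at {u0}:
  [1] c ⇒ {u1}
  ✓ P
Trace ⟨c⟩ through Q, begin at {v0}:
  [1] c ⇒ no successor for Q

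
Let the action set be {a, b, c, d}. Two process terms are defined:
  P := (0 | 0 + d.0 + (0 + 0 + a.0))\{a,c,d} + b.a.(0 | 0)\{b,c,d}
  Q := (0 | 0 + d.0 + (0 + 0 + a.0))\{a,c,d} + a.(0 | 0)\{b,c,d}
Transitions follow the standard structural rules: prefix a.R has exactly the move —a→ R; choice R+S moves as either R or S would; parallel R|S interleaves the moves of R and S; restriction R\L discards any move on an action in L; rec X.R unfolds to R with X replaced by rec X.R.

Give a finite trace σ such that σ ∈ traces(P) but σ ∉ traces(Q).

Reachable graph of P (3 states):
  u0 = (0 | 0 + d.0 + (0 + 0 + a.0))\{a,c,d} + b.a.(0 | 0)\{b,c,d} ⊢ =b=> u1
  u1 = a.(0 | 0)\{b,c,d} ⊢ =a=> u2
  u2 = (0 | 0)\{b,c,d} ⊢ ∅
Reachable graph of Q (2 states):
  v0 = (0 | 0 + d.0 + (0 + 0 + a.0))\{a,c,d} + a.(0 | 0)\{b,c,d} ⊢ =a=> v1
  v1 = (0 | 0)\{b,c,d} ⊢ ∅
Run σ = ⟨b⟩ on P: start {u0}
  step 1 (b): {u1}
  ✓ P
Run σ = ⟨b⟩ on Q: start {v0}
  step 1 (b): ∅ (Q stuck)

b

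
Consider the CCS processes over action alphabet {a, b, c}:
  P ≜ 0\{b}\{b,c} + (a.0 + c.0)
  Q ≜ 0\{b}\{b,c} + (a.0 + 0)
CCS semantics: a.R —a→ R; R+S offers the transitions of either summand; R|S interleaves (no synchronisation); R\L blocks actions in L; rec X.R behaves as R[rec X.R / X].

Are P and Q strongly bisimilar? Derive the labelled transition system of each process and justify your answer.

NO

Reachable graph of P (2 states):
  u0 = 0\{b}\{b,c} + (a.0 + c.0) :: —a→ u1, —c→ u1
  u1 = 0 :: stopped
Reachable graph of Q (2 states):
  v0 = 0\{b}\{b,c} + (a.0 + 0) :: —a→ v1
  v1 = 0 :: stopped
Coarsest stable partition (strong bisimilarity classes):
  B0 = {u0}
  B1 = {u1, v1}
  B2 = {v0}
u0 ∈ B0, v0 ∈ B2 → different blocks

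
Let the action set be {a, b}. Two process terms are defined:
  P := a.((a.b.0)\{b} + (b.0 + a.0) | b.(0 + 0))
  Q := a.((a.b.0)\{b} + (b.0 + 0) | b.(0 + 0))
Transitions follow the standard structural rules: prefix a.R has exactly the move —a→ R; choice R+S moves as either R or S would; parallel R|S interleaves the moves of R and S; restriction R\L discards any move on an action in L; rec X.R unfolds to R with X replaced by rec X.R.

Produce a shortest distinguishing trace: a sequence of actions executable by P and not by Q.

aab

Reachable graph of P (6 states):
  s0 = a.((a.b.0)\{b} + (b.0 + a.0) | b.(0 + 0)) | =a=> s1
  s1 = (a.b.0)\{b} + (b.0 + a.0) | b.(0 + 0) | =a=> s2, =a=> s3, =b=> s3, =b=> s4
  s2 = (b.0)\{b} | ·
  s3 = 0 | b.(0 + 0) | =b=> s5
  s4 = (b.0 + a.0) | (0 + 0) | =a=> s5, =b=> s5
  s5 = 0 | (0 + 0) | ·
Reachable graph of Q (6 states):
  t0 = a.((a.b.0)\{b} + (b.0 + 0) | b.(0 + 0)) | =a=> t1
  t1 = (a.b.0)\{b} + (b.0 + 0) | b.(0 + 0) | =a=> t2, =b=> t3, =b=> t4
  t2 = (b.0)\{b} | ·
  t3 = (b.0 + 0) | (0 + 0) | =b=> t5
  t4 = 0 | b.(0 + 0) | =b=> t5
  t5 = 0 | (0 + 0) | ·
Trace ⟨aab⟩ through P, begin at {s0}:
  [1] a ⇒ {s1}
  [2] a ⇒ {s2, s3}
  [3] b ⇒ {s5}
  — P admits the full trace.
Trace ⟨aab⟩ through Q, begin at {t0}:
  [1] a ⇒ {t1}
  [2] a ⇒ {t2}
  [3] b ⇒ ∅ (Q stuck)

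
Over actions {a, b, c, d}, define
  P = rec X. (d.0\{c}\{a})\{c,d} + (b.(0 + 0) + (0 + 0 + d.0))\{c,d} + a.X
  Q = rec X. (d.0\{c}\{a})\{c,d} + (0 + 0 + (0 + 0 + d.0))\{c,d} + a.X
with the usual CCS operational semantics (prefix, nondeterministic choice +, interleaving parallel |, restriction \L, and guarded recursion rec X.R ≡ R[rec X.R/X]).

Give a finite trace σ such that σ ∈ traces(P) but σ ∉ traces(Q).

b

Reachable graph of P (2 states):
  s0 = rec X. (d.0\{c}\{a})\{c,d} + (b.(0 + 0) + (0 + 0 + d.0))\{c,d} + a.X :: ··a··> s0, ··b··> s1
  s1 = (0 + 0)\{c,d} :: deadlocked
Reachable graph of Q (1 states):
  t0 = rec X. (d.0\{c}\{a})\{c,d} + (0 + 0 + (0 + 0 + d.0))\{c,d} + a.X :: ··a··> t0
Trace ⟨b⟩ through P, begin at {s0}:
  after b @ step 1: {s1}
  — P admits the full trace.
Trace ⟨b⟩ through Q, begin at {t0}:
  after b @ step 1: no successor for Q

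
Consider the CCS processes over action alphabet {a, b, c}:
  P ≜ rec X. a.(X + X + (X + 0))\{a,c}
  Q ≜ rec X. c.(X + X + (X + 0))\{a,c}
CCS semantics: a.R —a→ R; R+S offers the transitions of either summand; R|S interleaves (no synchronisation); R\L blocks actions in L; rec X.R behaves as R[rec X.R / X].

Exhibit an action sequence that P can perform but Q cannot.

LTS(P): 2 reachable states
  s0 = rec X. a.(X + X + (X + 0))\{a,c} | ··a··> s1
  s1 = ((rec X. a.(X + X + (X + 0))\{a,c}) + (rec X. a.(X + X + (X + 0))\{a,c}) + ((rec X. a.(X + X + (X + 0))\{a,c}) + 0))\{a,c} | deadlocked
LTS(Q): 2 reachable states
  t0 = rec X. c.(X + X + (X + 0))\{a,c} | ··c··> t1
  t1 = ((rec X. c.(X + X + (X + 0))\{a,c}) + (rec X. c.(X + X + (X + 0))\{a,c}) + ((rec X. c.(X + X + (X + 0))\{a,c}) + 0))\{a,c} | deadlocked
Executing a from P (initial set {s0}):
  step 1 (a): {s1}
  P completes σ.
Executing a from Q (initial set {t0}):
  step 1 (a): ∅ (Q stuck)

a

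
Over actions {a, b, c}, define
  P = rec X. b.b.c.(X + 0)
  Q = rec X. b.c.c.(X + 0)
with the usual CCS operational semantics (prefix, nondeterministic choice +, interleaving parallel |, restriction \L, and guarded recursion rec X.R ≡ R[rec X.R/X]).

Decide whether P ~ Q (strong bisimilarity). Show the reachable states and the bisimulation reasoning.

P's transition system — 4 states:
  u0 = rec X. b.b.c.(X + 0) | ··b··> u1
  u1 = b.c.((rec X. b.b.c.(X + 0)) + 0) | ··b··> u2
  u2 = c.((rec X. b.b.c.(X + 0)) + 0) | ··c··> u3
  u3 = (rec X. b.b.c.(X + 0)) + 0 | ··b··> u1
Q's transition system — 4 states:
  v0 = rec X. b.c.c.(X + 0) | ··b··> v1
  v1 = c.c.((rec X. b.c.c.(X + 0)) + 0) | ··c··> v2
  v2 = c.((rec X. b.c.c.(X + 0)) + 0) | ··c··> v3
  v3 = (rec X. b.c.c.(X + 0)) + 0 | ··b··> v1
Bisimilarity quotient blocks:
  B0 = {u0, u3}
  B1 = {u1}
  B2 = {u2}
  B3 = {v0, v3}
  B4 = {v1}
  B5 = {v2}
u0 ∈ B0, v0 ∈ B3 → different blocks

NO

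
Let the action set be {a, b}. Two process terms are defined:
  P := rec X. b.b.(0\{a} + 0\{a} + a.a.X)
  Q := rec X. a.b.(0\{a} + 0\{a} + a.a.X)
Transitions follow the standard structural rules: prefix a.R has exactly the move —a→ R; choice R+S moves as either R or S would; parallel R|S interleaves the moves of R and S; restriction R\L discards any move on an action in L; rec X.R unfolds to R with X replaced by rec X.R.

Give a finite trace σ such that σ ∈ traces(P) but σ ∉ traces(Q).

Reachable graph of P (4 states):
  p0 = rec X. b.b.(0\{a} + 0\{a} + a.a.X) :: —b→ p1
  p1 = b.(0\{a} + 0\{a} + a.a.(rec X. b.b.(0\{a} + 0\{a} + a.a.X))) :: —b→ p2
  p2 = 0\{a} + 0\{a} + a.a.(rec X. b.b.(0\{a} + 0\{a} + a.a.X)) :: —a→ p3
  p3 = a.(rec X. b.b.(0\{a} + 0\{a} + a.a.X)) :: —a→ p0
Reachable graph of Q (4 states):
  q0 = rec X. a.b.(0\{a} + 0\{a} + a.a.X) :: —a→ q1
  q1 = b.(0\{a} + 0\{a} + a.a.(rec X. a.b.(0\{a} + 0\{a} + a.a.X))) :: —b→ q2
  q2 = 0\{a} + 0\{a} + a.a.(rec X. a.b.(0\{a} + 0\{a} + a.a.X)) :: —a→ q3
  q3 = a.(rec X. a.b.(0\{a} + 0\{a} + a.a.X)) :: —a→ q0
Executing b from P (initial set {p0}):
  [1] b ⇒ {p1}
  ✓ P
Executing b from Q (initial set {q0}):
  [1] b ⇒ ∅ (Q stuck)

b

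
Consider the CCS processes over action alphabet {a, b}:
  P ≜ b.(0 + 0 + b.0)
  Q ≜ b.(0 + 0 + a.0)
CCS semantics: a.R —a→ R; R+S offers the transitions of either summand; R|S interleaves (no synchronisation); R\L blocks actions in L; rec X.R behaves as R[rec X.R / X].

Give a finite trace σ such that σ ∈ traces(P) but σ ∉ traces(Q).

bb

P's transition system — 3 states:
  u0 = b.(0 + 0 + b.0) ⊢ =b=> u1
  u1 = 0 + 0 + b.0 ⊢ =b=> u2
  u2 = 0 ⊢ stopped
Q's transition system — 3 states:
  v0 = b.(0 + 0 + a.0) ⊢ =b=> v1
  v1 = 0 + 0 + a.0 ⊢ =a=> v2
  v2 = 0 ⊢ stopped
Executing bb from P (initial set {u0}):
  [1] b ⇒ {u1}
  [2] b ⇒ {u2}
  P completes σ.
Executing bb from Q (initial set {v0}):
  [1] b ⇒ {v1}
  [2] b ⇒ no successor for Q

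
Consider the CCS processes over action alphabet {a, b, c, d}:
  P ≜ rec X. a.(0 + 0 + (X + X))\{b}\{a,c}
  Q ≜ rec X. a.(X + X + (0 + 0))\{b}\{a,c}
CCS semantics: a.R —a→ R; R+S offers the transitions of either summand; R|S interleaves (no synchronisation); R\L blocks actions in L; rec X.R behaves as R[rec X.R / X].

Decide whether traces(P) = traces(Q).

LTS(P): 2 reachable states
  s0 = rec X. a.(0 + 0 + (X + X))\{b}\{a,c} has moves -a-> s1
  s1 = (0 + 0 + ((rec X. a.(0 + 0 + (X + X))\{b}\{a,c}) + (rec X. a.(0 + 0 + (X + X))\{b}\{a,c})))\{b}\{a,c} has moves (no moves)
LTS(Q): 2 reachable states
  t0 = rec X. a.(X + X + (0 + 0))\{b}\{a,c} has moves -a-> t1
  t1 = ((rec X. a.(X + X + (0 + 0))\{b}\{a,c}) + (rec X. a.(X + X + (0 + 0))\{b}\{a,c}) + (0 + 0))\{b}\{a,c} has moves (no moves)
Coarsest stable partition (strong bisimilarity classes):
  B0 = {s0, t0}
  B1 = {s1, t1}
s0 ∈ B0, t0 ∈ B0 → same block
Bisimilar ⇒ trace-equivalent.

YES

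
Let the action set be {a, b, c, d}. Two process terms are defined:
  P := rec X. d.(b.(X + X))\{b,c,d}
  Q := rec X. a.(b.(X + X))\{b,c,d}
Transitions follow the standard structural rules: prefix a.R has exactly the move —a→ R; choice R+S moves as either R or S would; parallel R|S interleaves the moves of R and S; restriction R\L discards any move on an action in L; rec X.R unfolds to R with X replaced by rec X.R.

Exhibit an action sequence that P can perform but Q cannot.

d

Reachable graph of P (2 states):
  u0 = rec X. d.(b.(X + X))\{b,c,d} → --d--▸ u1
  u1 = (b.((rec X. d.(b.(X + X))\{b,c,d}) + (rec X. d.(b.(X + X))\{b,c,d})))\{b,c,d} → deadlocked
Reachable graph of Q (2 states):
  v0 = rec X. a.(b.(X + X))\{b,c,d} → --a--▸ v1
  v1 = (b.((rec X. a.(b.(X + X))\{b,c,d}) + (rec X. a.(b.(X + X))\{b,c,d})))\{b,c,d} → deadlocked
Executing d from P (initial set {u0}):
  after d @ step 1: {u1}
  — P admits the full trace.
Executing d from Q (initial set {v0}):
  after d @ step 1: ∅  — Q cannot continue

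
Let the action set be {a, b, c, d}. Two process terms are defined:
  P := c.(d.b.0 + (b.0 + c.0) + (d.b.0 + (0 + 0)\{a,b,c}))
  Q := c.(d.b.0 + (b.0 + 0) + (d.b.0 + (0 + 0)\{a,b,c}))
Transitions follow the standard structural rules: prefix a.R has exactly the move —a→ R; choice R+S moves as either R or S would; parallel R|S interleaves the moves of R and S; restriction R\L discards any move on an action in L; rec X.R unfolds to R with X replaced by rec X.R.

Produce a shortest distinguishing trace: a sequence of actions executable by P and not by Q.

P's transition system — 4 states:
  s0 = c.(d.b.0 + (b.0 + c.0) + (d.b.0 + (0 + 0)\{a,b,c})) :: —c→ s1
  s1 = d.b.0 + (b.0 + c.0) + (d.b.0 + (0 + 0)\{a,b,c}) :: —b→ s2, —c→ s2, —d→ s3
  s2 = 0 :: ·
  s3 = b.0 :: —b→ s2
Q's transition system — 4 states:
  t0 = c.(d.b.0 + (b.0 + 0) + (d.b.0 + (0 + 0)\{a,b,c})) :: —c→ t1
  t1 = d.b.0 + (b.0 + 0) + (d.b.0 + (0 + 0)\{a,b,c}) :: —b→ t2, —d→ t3
  t2 = 0 :: ·
  t3 = b.0 :: —b→ t2
Trace ⟨cc⟩ through P, begin at {s0}:
  after c @ step 1: {s1}
  after c @ step 2: {s2}
  ✓ P
Trace ⟨cc⟩ through Q, begin at {t0}:
  after c @ step 1: {t1}
  after c @ step 2: no successor for Q

cc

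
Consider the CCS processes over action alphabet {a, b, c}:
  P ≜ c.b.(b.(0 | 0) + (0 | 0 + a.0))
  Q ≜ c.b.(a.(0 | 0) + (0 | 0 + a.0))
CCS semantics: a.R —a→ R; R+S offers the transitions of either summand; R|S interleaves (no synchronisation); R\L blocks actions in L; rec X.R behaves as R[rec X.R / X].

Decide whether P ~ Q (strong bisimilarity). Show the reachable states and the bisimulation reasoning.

NO

Reachable graph of P (5 states):
  p0 = c.b.(b.(0 | 0) + (0 | 0 + a.0)) ⊢ =c=> p1
  p1 = b.(b.(0 | 0) + (0 | 0 + a.0)) ⊢ =b=> p2
  p2 = b.(0 | 0) + (0 | 0 + a.0) ⊢ =a=> p3, =b=> p4
  p3 = 0 ⊢ stopped
  p4 = 0 | 0 ⊢ stopped
Reachable graph of Q (5 states):
  q0 = c.b.(a.(0 | 0) + (0 | 0 + a.0)) ⊢ =c=> q1
  q1 = b.(a.(0 | 0) + (0 | 0 + a.0)) ⊢ =b=> q2
  q2 = a.(0 | 0) + (0 | 0 + a.0) ⊢ =a=> q3, =a=> q4
  q3 = 0 ⊢ stopped
  q4 = 0 | 0 ⊢ stopped
Partition-refinement fixed point:
  B0 = {p0}
  B1 = {p1}
  B2 = {p2}
  B3 = {p3, p4, q3, q4}
  B4 = {q0}
  B5 = {q1}
  B6 = {q2}
p0 ∈ B0, q0 ∈ B4 → different blocks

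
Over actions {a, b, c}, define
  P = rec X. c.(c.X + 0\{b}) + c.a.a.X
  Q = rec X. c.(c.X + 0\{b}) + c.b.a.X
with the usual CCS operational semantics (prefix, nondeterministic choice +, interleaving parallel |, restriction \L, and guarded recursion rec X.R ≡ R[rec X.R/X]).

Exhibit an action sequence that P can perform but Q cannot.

ca

P's transition system — 4 states:
  p0 = rec X. c.(c.X + 0\{b}) + c.a.a.X :: —c→ p1, —c→ p2
  p1 = a.a.(rec X. c.(c.X + 0\{b}) + c.a.a.X) :: —a→ p3
  p2 = c.(rec X. c.(c.X + 0\{b}) + c.a.a.X) + 0\{b} :: —c→ p0
  p3 = a.(rec X. c.(c.X + 0\{b}) + c.a.a.X) :: —a→ p0
Q's transition system — 4 states:
  q0 = rec X. c.(c.X + 0\{b}) + c.b.a.X :: —c→ q1, —c→ q2
  q1 = b.a.(rec X. c.(c.X + 0\{b}) + c.b.a.X) :: —b→ q3
  q2 = c.(rec X. c.(c.X + 0\{b}) + c.b.a.X) + 0\{b} :: —c→ q0
  q3 = a.(rec X. c.(c.X + 0\{b}) + c.b.a.X) :: —a→ q0
Executing ca from P (initial set {p0}):
  step 1 (c): {p1, p2}
  step 2 (a): {p3}
  ✓ P
Executing ca from Q (initial set {q0}):
  step 1 (c): {q1, q2}
  step 2 (a): no successor for Q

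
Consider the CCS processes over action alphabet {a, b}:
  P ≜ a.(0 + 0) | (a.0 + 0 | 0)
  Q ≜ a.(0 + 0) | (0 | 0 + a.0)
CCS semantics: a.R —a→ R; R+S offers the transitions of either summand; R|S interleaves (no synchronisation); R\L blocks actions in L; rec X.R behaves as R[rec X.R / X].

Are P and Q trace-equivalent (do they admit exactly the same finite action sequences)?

traces(P) = traces(Q)

Reachable graph of P (4 states):
  m0 = a.(0 + 0) | (a.0 + 0 | 0) | —a→ m1, —a→ m2
  m1 = (0 + 0) | (a.0 + 0 | 0) | —a→ m3
  m2 = a.(0 + 0) | 0 | —a→ m3
  m3 = (0 + 0) | 0 | ·
Reachable graph of Q (4 states):
  n0 = a.(0 + 0) | (0 | 0 + a.0) | —a→ n1, —a→ n2
  n1 = (0 + 0) | (0 | 0 + a.0) | —a→ n3
  n2 = a.(0 + 0) | 0 | —a→ n3
  n3 = (0 + 0) | 0 | ·
Bisimilarity quotient blocks:
  B0 = {m0, n0}
  B1 = {m1, m2, n1, n2}
  B2 = {m3, n3}
m0 ∈ B0, n0 ∈ B0 → same block
Bisimilar ⇒ trace-equivalent.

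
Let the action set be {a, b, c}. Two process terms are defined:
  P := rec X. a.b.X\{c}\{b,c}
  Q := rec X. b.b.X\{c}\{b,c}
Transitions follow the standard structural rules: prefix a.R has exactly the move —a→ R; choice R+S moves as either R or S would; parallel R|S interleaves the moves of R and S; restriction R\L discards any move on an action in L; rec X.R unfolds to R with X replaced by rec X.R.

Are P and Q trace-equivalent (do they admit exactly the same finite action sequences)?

NO — witness ⟨a⟩

Reachable graph of P (4 states):
  u0 = rec X. a.b.X\{c}\{b,c} :: --a--▸ u1
  u1 = b.(rec X. a.b.X\{c}\{b,c})\{c}\{b,c} :: --b--▸ u2
  u2 = (rec X. a.b.X\{c}\{b,c})\{c}\{b,c} :: --a--▸ u3
  u3 = (b.(rec X. a.b.X\{c}\{b,c})\{c}\{b,c})\{c}\{b,c} :: deadlocked
Reachable graph of Q (3 states):
  v0 = rec X. b.b.X\{c}\{b,c} :: --b--▸ v1
  v1 = b.(rec X. b.b.X\{c}\{b,c})\{c}\{b,c} :: --b--▸ v2
  v2 = (rec X. b.b.X\{c}\{b,c})\{c}\{b,c} :: deadlocked
Executing a from P (initial set {u0}):
  [1] a ⇒ {u1}
  P completes σ.
Executing a from Q (initial set {v0}):
  [1] a ⇒ no successor for Q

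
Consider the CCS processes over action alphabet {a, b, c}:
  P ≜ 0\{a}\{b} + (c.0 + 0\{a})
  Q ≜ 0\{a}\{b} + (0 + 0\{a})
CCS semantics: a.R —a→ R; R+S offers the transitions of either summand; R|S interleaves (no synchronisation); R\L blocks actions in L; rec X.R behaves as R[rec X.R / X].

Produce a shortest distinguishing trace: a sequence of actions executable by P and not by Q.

P's transition system — 2 states:
  p0 = 0\{a}\{b} + (c.0 + 0\{a}) | —c→ p1
  p1 = 0 | (no moves)
Q's transition system — 1 states:
  q0 = 0\{a}\{b} + (0 + 0\{a}) | (no moves)
Trace ⟨c⟩ through P, begin at {p0}:
  step 1 (c): {p1}
  ✓ P
Trace ⟨c⟩ through Q, begin at {q0}:
  step 1 (c): ∅ (Q stuck)

c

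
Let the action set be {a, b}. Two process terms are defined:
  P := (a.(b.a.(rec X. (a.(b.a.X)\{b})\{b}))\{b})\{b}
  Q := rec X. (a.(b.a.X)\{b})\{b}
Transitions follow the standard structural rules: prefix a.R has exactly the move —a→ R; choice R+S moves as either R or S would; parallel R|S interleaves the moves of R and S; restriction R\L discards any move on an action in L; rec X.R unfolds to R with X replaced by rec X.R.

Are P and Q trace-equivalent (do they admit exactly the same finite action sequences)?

LTS(P): 2 reachable states
  p0 = (a.(b.a.(rec X. (a.(b.a.X)\{b})\{b}))\{b})\{b} → --a--▸ p1
  p1 = (b.a.(rec X. (a.(b.a.X)\{b})\{b}))\{b}\{b} → ∅
LTS(Q): 2 reachable states
  q0 = rec X. (a.(b.a.X)\{b})\{b} → --a--▸ q1
  q1 = (b.a.(rec X. (a.(b.a.X)\{b})\{b}))\{b}\{b} → ∅
Coarsest stable partition (strong bisimilarity classes):
  B0 = {p0, q0}
  B1 = {p1, q1}
p0 ∈ B0, q0 ∈ B0 → same block
Bisimilar ⇒ trace-equivalent.

trace-equivalent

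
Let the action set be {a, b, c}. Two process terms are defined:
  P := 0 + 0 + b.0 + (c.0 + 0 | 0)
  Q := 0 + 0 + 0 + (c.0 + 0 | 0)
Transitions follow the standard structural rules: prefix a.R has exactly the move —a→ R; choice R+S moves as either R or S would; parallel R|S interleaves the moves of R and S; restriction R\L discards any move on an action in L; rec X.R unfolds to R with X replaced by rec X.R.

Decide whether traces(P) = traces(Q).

NO — witness ⟨b⟩

P's transition system — 2 states:
  u0 = 0 + 0 + b.0 + (c.0 + 0 | 0) → --b--▸ u1, --c--▸ u1
  u1 = 0 → stopped
Q's transition system — 2 states:
  v0 = 0 + 0 + 0 + (c.0 + 0 | 0) → --c--▸ v1
  v1 = 0 → stopped
Run σ = ⟨b⟩ on P: start {u0}
  after b @ step 1: {u1}
  — P admits the full trace.
Run σ = ⟨b⟩ on Q: start {v0}
  after b @ step 1: ∅ (Q stuck)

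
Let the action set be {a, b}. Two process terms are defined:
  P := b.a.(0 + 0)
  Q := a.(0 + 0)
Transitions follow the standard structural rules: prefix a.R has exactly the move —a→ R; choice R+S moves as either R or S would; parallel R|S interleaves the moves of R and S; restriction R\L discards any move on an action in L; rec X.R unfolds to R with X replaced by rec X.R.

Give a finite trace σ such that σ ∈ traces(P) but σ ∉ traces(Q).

LTS(P): 3 reachable states
  u0 = b.a.(0 + 0) ⊢ =b=> u1
  u1 = a.(0 + 0) ⊢ =a=> u2
  u2 = 0 + 0 ⊢ deadlocked
LTS(Q): 2 reachable states
  v0 = a.(0 + 0) ⊢ =a=> v1
  v1 = 0 + 0 ⊢ deadlocked
Run σ = ⟨b⟩ on P: start {u0}
  step 1 (b): {u1}
  P completes σ.
Run σ = ⟨b⟩ on Q: start {v0}
  step 1 (b): ∅  — Q cannot continue

b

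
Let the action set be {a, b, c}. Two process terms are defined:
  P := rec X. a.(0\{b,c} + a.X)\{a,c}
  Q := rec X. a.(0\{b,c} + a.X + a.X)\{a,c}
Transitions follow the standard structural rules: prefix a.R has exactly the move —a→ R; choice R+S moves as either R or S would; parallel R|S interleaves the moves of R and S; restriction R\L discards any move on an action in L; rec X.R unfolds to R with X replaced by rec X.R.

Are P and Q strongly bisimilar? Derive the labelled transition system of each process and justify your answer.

P ~ Q

LTS(P): 2 reachable states
  s0 = rec X. a.(0\{b,c} + a.X)\{a,c} → —a→ s1
  s1 = (0\{b,c} + a.(rec X. a.(0\{b,c} + a.X)\{a,c}))\{a,c} → ·
LTS(Q): 2 reachable states
  t0 = rec X. a.(0\{b,c} + a.X + a.X)\{a,c} → —a→ t1
  t1 = (0\{b,c} + a.(rec X. a.(0\{b,c} + a.X + a.X)\{a,c}) + a.(rec X. a.(0\{b,c} + a.X + a.X)\{a,c}))\{a,c} → ·
Partition-refinement fixed point:
  B0 = {s0, t0}
  B1 = {s1, t1}
s0 ∈ B0, t0 ∈ B0 → same block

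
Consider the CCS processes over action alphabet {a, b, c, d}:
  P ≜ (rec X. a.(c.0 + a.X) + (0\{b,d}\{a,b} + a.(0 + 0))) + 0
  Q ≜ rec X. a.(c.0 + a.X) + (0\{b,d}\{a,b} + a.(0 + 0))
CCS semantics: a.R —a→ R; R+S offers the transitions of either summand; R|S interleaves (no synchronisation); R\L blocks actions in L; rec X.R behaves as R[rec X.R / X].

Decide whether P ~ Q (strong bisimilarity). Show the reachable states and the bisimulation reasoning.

bisimilar

P's transition system — 5 states:
  m0 = (rec X. a.(c.0 + a.X) + (0\{b,d}\{a,b} + a.(0 + 0))) + 0 has moves -a-> m1, -a-> m2
  m1 = 0 + 0 has moves ·
  m2 = c.0 + a.(rec X. a.(c.0 + a.X) + (0\{b,d}\{a,b} + a.(0 + 0))) has moves -a-> m3, -c-> m4
  m3 = rec X. a.(c.0 + a.X) + (0\{b,d}\{a,b} + a.(0 + 0)) has moves -a-> m1, -a-> m2
  m4 = 0 has moves ·
Q's transition system — 4 states:
  n0 = rec X. a.(c.0 + a.X) + (0\{b,d}\{a,b} + a.(0 + 0)) has moves -a-> n1, -a-> n2
  n1 = 0 + 0 has moves ·
  n2 = c.0 + a.(rec X. a.(c.0 + a.X) + (0\{b,d}\{a,b} + a.(0 + 0))) has moves -a-> n0, -c-> n3
  n3 = 0 has moves ·
Bisimilarity quotient blocks:
  B0 = {m0, m3, n0}
  B1 = {m1, m4, n1, n3}
  B2 = {m2, n2}
m0 ∈ B0, n0 ∈ B0 → same block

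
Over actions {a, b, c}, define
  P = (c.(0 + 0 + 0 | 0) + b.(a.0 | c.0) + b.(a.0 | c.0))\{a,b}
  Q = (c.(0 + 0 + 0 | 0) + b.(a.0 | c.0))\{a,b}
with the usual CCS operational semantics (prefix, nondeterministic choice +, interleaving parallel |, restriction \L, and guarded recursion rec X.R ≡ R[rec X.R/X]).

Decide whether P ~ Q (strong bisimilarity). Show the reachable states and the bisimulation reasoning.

Reachable graph of P (2 states):
  s0 = (c.(0 + 0 + 0 | 0) + b.(a.0 | c.0) + b.(a.0 | c.0))\{a,b} | —c→ s1
  s1 = (0 + 0 + 0 | 0)\{a,b} | (no moves)
Reachable graph of Q (2 states):
  t0 = (c.(0 + 0 + 0 | 0) + b.(a.0 | c.0))\{a,b} | —c→ t1
  t1 = (0 + 0 + 0 | 0)\{a,b} | (no moves)
Partition-refinement fixed point:
  B0 = {s0, t0}
  B1 = {s1, t1}
s0 ∈ B0, t0 ∈ B0 → same block

P ~ Q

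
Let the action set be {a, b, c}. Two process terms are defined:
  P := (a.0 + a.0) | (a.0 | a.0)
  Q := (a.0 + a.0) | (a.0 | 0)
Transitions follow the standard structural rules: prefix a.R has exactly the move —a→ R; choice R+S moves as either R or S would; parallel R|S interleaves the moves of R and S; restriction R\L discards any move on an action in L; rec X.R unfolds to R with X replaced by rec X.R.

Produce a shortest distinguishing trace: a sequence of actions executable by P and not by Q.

aaa

LTS(P): 8 reachable states
  u0 = (a.0 + a.0) | (a.0 | a.0) ⊢ ··a··> u1, ··a··> u2, ··a··> u3
  u1 = (a.0 + a.0) | (0 | a.0) ⊢ ··a··> u4, ··a··> u5
  u2 = (a.0 + a.0) | (a.0 | 0) ⊢ ··a··> u4, ··a··> u6
  u3 = 0 | (a.0 | a.0) ⊢ ··a··> u5, ··a··> u6
  u4 = (a.0 + a.0) | (0 | 0) ⊢ ··a··> u7
  u5 = 0 | (0 | a.0) ⊢ ··a··> u7
  u6 = 0 | (a.0 | 0) ⊢ ··a··> u7
  u7 = 0 | (0 | 0) ⊢ (no moves)
LTS(Q): 4 reachable states
  v0 = (a.0 + a.0) | (a.0 | 0) ⊢ ··a··> v1, ··a··> v2
  v1 = (a.0 + a.0) | (0 | 0) ⊢ ··a··> v3
  v2 = 0 | (a.0 | 0) ⊢ ··a··> v3
  v3 = 0 | (0 | 0) ⊢ (no moves)
Executing aaa from P (initial set {u0}):
  [1] a ⇒ {u1, u2, u3}
  [2] a ⇒ {u4, u5, u6}
  [3] a ⇒ {u7}
  — P admits the full trace.
Executing aaa from Q (initial set {v0}):
  [1] a ⇒ {v1, v2}
  [2] a ⇒ {v3}
  [3] a ⇒ ∅ (Q stuck)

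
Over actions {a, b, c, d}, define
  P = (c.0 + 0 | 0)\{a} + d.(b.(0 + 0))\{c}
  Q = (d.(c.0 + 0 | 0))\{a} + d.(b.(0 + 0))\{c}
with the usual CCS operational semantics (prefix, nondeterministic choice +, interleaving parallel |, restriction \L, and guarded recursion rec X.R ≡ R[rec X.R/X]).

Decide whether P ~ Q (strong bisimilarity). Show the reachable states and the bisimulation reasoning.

P ≁ Q

Reachable graph of P (4 states):
  s0 = (c.0 + 0 | 0)\{a} + d.(b.(0 + 0))\{c} :: —c→ s1, —d→ s2
  s1 = 0\{a} :: (no moves)
  s2 = (b.(0 + 0))\{c} :: —b→ s3
  s3 = (0 + 0)\{c} :: (no moves)
Reachable graph of Q (5 states):
  t0 = (d.(c.0 + 0 | 0))\{a} + d.(b.(0 + 0))\{c} :: —d→ t1, —d→ t2
  t1 = (b.(0 + 0))\{c} :: —b→ t3
  t2 = (c.0 + 0 | 0)\{a} :: —c→ t4
  t3 = (0 + 0)\{c} :: (no moves)
  t4 = 0\{a} :: (no moves)
Coarsest stable partition (strong bisimilarity classes):
  B0 = {s0}
  B1 = {s1, s3, t3, t4}
  B2 = {s2, t1}
  B3 = {t0}
  B4 = {t2}
s0 ∈ B0, t0 ∈ B3 → different blocks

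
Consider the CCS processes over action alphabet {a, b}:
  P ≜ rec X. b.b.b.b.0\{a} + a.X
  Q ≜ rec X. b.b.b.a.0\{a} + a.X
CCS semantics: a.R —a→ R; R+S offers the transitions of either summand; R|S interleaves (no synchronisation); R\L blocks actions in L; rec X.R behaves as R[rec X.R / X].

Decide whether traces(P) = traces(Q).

traces(P) ≠ traces(Q) — witness ⟨bbbb⟩

LTS(P): 5 reachable states
  p0 = rec X. b.b.b.b.0\{a} + a.X → =a=> p0, =b=> p1
  p1 = b.b.b.0\{a} → =b=> p2
  p2 = b.b.0\{a} → =b=> p3
  p3 = b.0\{a} → =b=> p4
  p4 = 0\{a} → deadlocked
LTS(Q): 5 reachable states
  q0 = rec X. b.b.b.a.0\{a} + a.X → =a=> q0, =b=> q1
  q1 = b.b.a.0\{a} → =b=> q2
  q2 = b.a.0\{a} → =b=> q3
  q3 = a.0\{a} → =a=> q4
  q4 = 0\{a} → deadlocked
Executing bbbb from P (initial set {p0}):
  after b @ step 1: {p1}
  after b @ step 2: {p2}
  after b @ step 3: {p3}
  after b @ step 4: {p4}
  ✓ P
Executing bbbb from Q (initial set {q0}):
  after b @ step 1: {q1}
  after b @ step 2: {q2}
  after b @ step 3: {q3}
  after b @ step 4: ∅  — Q cannot continue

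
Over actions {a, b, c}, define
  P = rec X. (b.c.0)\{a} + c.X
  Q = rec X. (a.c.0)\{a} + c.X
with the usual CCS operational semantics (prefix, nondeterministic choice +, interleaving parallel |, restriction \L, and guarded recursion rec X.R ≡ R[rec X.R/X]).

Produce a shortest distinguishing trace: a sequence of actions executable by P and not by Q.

b

Reachable graph of P (3 states):
  p0 = rec X. (b.c.0)\{a} + c.X | —b→ p1, —c→ p0
  p1 = (c.0)\{a} | —c→ p2
  p2 = 0\{a} | ∅
Reachable graph of Q (1 states):
  q0 = rec X. (a.c.0)\{a} + c.X | —c→ q0
Run σ = ⟨b⟩ on P: start {p0}
  after b @ step 1: {p1}
  ✓ P
Run σ = ⟨b⟩ on Q: start {q0}
  after b @ step 1: ∅  — Q cannot continue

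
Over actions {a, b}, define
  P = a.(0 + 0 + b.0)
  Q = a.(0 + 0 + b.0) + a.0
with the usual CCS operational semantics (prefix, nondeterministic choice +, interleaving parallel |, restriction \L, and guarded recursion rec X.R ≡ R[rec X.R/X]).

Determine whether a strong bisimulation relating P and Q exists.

P ≁ Q

LTS(P): 3 reachable states
  u0 = a.(0 + 0 + b.0) has moves —a→ u1
  u1 = 0 + 0 + b.0 has moves —b→ u2
  u2 = 0 has moves ∅
LTS(Q): 3 reachable states
  v0 = a.(0 + 0 + b.0) + a.0 has moves —a→ v1, —a→ v2
  v1 = 0 has moves ∅
  v2 = 0 + 0 + b.0 has moves —b→ v1
Bisimilarity quotient blocks:
  B0 = {u0}
  B1 = {u1, v2}
  B2 = {u2, v1}
  B3 = {v0}
u0 ∈ B0, v0 ∈ B3 → different blocks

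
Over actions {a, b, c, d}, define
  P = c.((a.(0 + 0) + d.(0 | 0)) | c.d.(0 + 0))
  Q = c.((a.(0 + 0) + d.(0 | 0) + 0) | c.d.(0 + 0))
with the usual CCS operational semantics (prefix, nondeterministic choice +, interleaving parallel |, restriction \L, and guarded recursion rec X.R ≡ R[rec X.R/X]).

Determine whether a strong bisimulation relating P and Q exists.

LTS(P): 10 reachable states
  s0 = c.((a.(0 + 0) + d.(0 | 0)) | c.d.(0 + 0)) :: -c-> s1
  s1 = (a.(0 + 0) + d.(0 | 0)) | c.d.(0 + 0) :: -a-> s2, -c-> s3, -d-> s4
  s2 = (0 + 0) | c.d.(0 + 0) :: -c-> s5
  s3 = (a.(0 + 0) + d.(0 | 0)) | d.(0 + 0) :: -a-> s5, -d-> s6, -d-> s7
  s4 = 0 | 0 | c.d.(0 + 0) :: -c-> s7
  s5 = (0 + 0) | d.(0 + 0) :: -d-> s8
  s6 = (a.(0 + 0) + d.(0 | 0)) | (0 + 0) :: -a-> s8, -d-> s9
  s7 = 0 | 0 | d.(0 + 0) :: -d-> s9
  s8 = (0 + 0) | (0 + 0) :: stopped
  s9 = 0 | 0 | (0 + 0) :: stopped
LTS(Q): 10 reachable states
  t0 = c.((a.(0 + 0) + d.(0 | 0) + 0) | c.d.(0 + 0)) :: -c-> t1
  t1 = (a.(0 + 0) + d.(0 | 0) + 0) | c.d.(0 + 0) :: -a-> t2, -c-> t3, -d-> t4
  t2 = (0 + 0) | c.d.(0 + 0) :: -c-> t5
  t3 = (a.(0 + 0) + d.(0 | 0) + 0) | d.(0 + 0) :: -a-> t5, -d-> t6, -d-> t7
  t4 = 0 | 0 | c.d.(0 + 0) :: -c-> t7
  t5 = (0 + 0) | d.(0 + 0) :: -d-> t8
  t6 = (a.(0 + 0) + d.(0 | 0) + 0) | (0 + 0) :: -a-> t8, -d-> t9
  t7 = 0 | 0 | d.(0 + 0) :: -d-> t9
  t8 = (0 + 0) | (0 + 0) :: stopped
  t9 = 0 | 0 | (0 + 0) :: stopped
Partition-refinement fixed point:
  B0 = {s0, t0}
  B1 = {s1, t1}
  B2 = {s2, s4, t2, t4}
  B3 = {s5, s7, t5, t7}
  B4 = {s8, s9, t8, t9}
  B5 = {s3, t3}
  B6 = {s6, t6}
s0 ∈ B0, t0 ∈ B0 → same block

YES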